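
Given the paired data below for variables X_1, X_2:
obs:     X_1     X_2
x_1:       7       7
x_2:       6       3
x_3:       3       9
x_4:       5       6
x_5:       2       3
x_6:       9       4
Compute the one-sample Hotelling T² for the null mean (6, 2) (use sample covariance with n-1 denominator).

Step 1 — sample mean vector:
  mean(X_1) = (7 + 6 + 3 + 5 + 2 + 9) / 6 = 32/6 = 5.3333
  mean(X_2) = (7 + 3 + 9 + 6 + 3 + 4) / 6 = 32/6 = 5.3333
  x̄ = (5.3333, 5.3333),  deviation x̄ - mu_0 = (5.3333, 5.3333) - (6, 2) = (-0.6667, 3.3333).

Step 2 — sample covariance matrix, S[i,j] = (1/(n-1)) · Σ_k (x_{k,i} - mean_i) · (x_{k,j} - mean_j), divisor n-1 = 5:
  S[X_1,X_1] = ((1.6667)·(1.6667) + (0.6667)·(0.6667) + (-2.3333)·(-2.3333) + (-0.3333)·(-0.3333) + (-3.3333)·(-3.3333) + (3.6667)·(3.6667)) / 5 = 33.3333/5 = 6.6667
  S[X_1,X_2] = ((1.6667)·(1.6667) + (0.6667)·(-2.3333) + (-2.3333)·(3.6667) + (-0.3333)·(0.6667) + (-3.3333)·(-2.3333) + (3.6667)·(-1.3333)) / 5 = -4.6667/5 = -0.9333
  S[X_2,X_2] = ((1.6667)·(1.6667) + (-2.3333)·(-2.3333) + (3.6667)·(3.6667) + (0.6667)·(0.6667) + (-2.3333)·(-2.3333) + (-1.3333)·(-1.3333)) / 5 = 29.3333/5 = 5.8667
  S = [[6.6667, -0.9333],
 [-0.9333, 5.8667]].

Step 3 — invert S. det(S) = 6.6667·5.8667 - (-0.9333)² = 38.24.
  S^{-1} = (1/det) · [[d, -b], [-b, a]] = [[0.1534, 0.0244],
 [0.0244, 0.1743]].

Step 4 — quadratic form (x̄ - mu_0)^T · S^{-1} · (x̄ - mu_0):
  S^{-1} · (x̄ - mu_0) = (-0.0209, 0.5649),
  (x̄ - mu_0)^T · [...] = (-0.6667)·(-0.0209) + (3.3333)·(0.5649) = 1.8968.

Step 5 — scale by n: T² = 6 · 1.8968 = 11.3808.

T² ≈ 11.3808


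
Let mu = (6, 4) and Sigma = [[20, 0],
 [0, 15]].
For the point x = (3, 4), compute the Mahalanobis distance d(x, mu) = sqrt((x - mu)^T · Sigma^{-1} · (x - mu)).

Step 1 — centre the observation: (x - mu) = (-3, 0).

Step 2 — invert Sigma. det(Sigma) = 20·15 - (0)² = 300.
  Sigma^{-1} = (1/det) · [[d, -b], [-b, a]] = [[0.05, 0],
 [0, 0.0667]].

Step 3 — form the quadratic (x - mu)^T · Sigma^{-1} · (x - mu):
  Sigma^{-1} · (x - mu) = (-0.15, 0).
  (x - mu)^T · [Sigma^{-1} · (x - mu)] = (-3)·(-0.15) + (0)·(0) = 0.45.

Step 4 — take square root: d = √(0.45) ≈ 0.6708.

d(x, mu) = √(0.45) ≈ 0.6708


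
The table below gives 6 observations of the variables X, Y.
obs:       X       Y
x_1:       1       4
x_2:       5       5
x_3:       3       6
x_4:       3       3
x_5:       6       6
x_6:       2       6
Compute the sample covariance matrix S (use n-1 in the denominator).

Step 1 — column means:
  mean(X) = (1 + 5 + 3 + 3 + 6 + 2) / 6 = 20/6 = 3.3333
  mean(Y) = (4 + 5 + 6 + 3 + 6 + 6) / 6 = 30/6 = 5

Step 2 — sample covariance S[i,j] = (1/(n-1)) · Σ_k (x_{k,i} - mean_i) · (x_{k,j} - mean_j), with n-1 = 5.
  S[X,X] = ((-2.3333)·(-2.3333) + (1.6667)·(1.6667) + (-0.3333)·(-0.3333) + (-0.3333)·(-0.3333) + (2.6667)·(2.6667) + (-1.3333)·(-1.3333)) / 5 = 17.3333/5 = 3.4667
  S[X,Y] = ((-2.3333)·(-1) + (1.6667)·(0) + (-0.3333)·(1) + (-0.3333)·(-2) + (2.6667)·(1) + (-1.3333)·(1)) / 5 = 4/5 = 0.8
  S[Y,Y] = ((-1)·(-1) + (0)·(0) + (1)·(1) + (-2)·(-2) + (1)·(1) + (1)·(1)) / 5 = 8/5 = 1.6

S is symmetric (S[j,i] = S[i,j]). Assembling:

S = [[3.4667, 0.8],
 [0.8, 1.6]]


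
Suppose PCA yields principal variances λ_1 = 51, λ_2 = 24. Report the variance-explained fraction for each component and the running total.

Step 1 — total variance = trace(Sigma) = Σ λ_i = 51 + 24 = 75.

Step 2 — fraction explained by component i = λ_i / Σ λ:
  PC1: 51/75 = 0.68
  PC2: 24/75 = 0.32

Step 3 — cumulative fraction after k components = (λ_1 + ... + λ_k) / Σ λ:
  k = 1: 51/75 = 0.68
  k = 2: (51 + 24)/75 = 75/75 = 1

Summary (fraction, with percent):

explained: PC1 0.68 (68%), PC2 0.32 (32%);  cumulative: 0.68, 1


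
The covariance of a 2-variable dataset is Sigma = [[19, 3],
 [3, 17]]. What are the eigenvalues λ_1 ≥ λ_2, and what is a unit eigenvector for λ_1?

Step 1 — characteristic polynomial of 2×2 Sigma:
  det(Sigma - λI) = λ² - trace · λ + det = 0.
  trace = 19 + 17 = 36, det = 19·17 - (3)² = 314.
Step 2 — discriminant:
  Δ = trace² - 4·det = 1296 - 1256 = 40.
Step 3 — eigenvalues:
  λ = (trace ± √Δ)/2 = (36 ± 6.3246)/2,
  λ_1 = 21.1623,  λ_2 = 14.8377.

Step 4 — unit eigenvector for λ_1: solve (Sigma - λ_1 I)v = 0. First row:
  (19 - 21.1623)·v_x + (3)·v_y = 0, i.e. (-2.1623)·v_x + (3)·v_y = 0,
  so v ∝ (b, λ_1 - a) = (3, 2.1623) = u.
  ||u|| = √((3)² + (2.1623)²) = √(13.6754) ≈ 3.698,
  v_1 = u/||u|| ≈ (0.8112, 0.5847) (||v_1|| = 1).

λ_1 = 21.1623,  λ_2 = 14.8377;  v_1 ≈ (0.8112, 0.5847)


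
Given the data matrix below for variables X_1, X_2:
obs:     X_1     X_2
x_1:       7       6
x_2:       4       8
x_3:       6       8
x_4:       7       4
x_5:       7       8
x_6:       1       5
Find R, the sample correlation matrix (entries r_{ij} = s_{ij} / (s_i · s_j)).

Step 1 — column means:
  mean(X_1) = (7 + 4 + 6 + 7 + 7 + 1) / 6 = 32/6 = 5.3333
  mean(X_2) = (6 + 8 + 8 + 4 + 8 + 5) / 6 = 39/6 = 6.5

Step 2 — sample variances and covariances s[i,j] = (1/(n-1)) · Σ_k (x_{k,i} - mean_i) · (x_{k,j} - mean_j), with n-1 = 5:
  s[X_1,X_1] = ((1.6667)·(1.6667) + (-1.3333)·(-1.3333) + (0.6667)·(0.6667) + (1.6667)·(1.6667) + (1.6667)·(1.6667) + (-4.3333)·(-4.3333)) / 5 = 29.3333/5 = 5.8667
  s[X_1,X_2] = ((1.6667)·(-0.5) + (-1.3333)·(1.5) + (0.6667)·(1.5) + (1.6667)·(-2.5) + (1.6667)·(1.5) + (-4.3333)·(-1.5)) / 5 = 3/5 = 0.6
  s[X_2,X_2] = ((-0.5)·(-0.5) + (1.5)·(1.5) + (1.5)·(1.5) + (-2.5)·(-2.5) + (1.5)·(1.5) + (-1.5)·(-1.5)) / 5 = 15.5/5 = 3.1
  Sample standard deviations s_i = √(s[i,i]):
  s(X_1) = √(5.8667) = 2.4221
  s(X_2) = √(3.1) = 1.7607

Step 3 — r_{ij} = s_{ij} / (s_i · s_j):
  r[X_1,X_1] = 1 (diagonal).
  r[X_1,X_2] = 0.6 / (2.4221 · 1.7607) = 0.6 / 4.2646 = 0.1407
  r[X_2,X_2] = 1 (diagonal).

R is symmetric with unit diagonal. Assembling:

R = [[1, 0.1407],
 [0.1407, 1]]


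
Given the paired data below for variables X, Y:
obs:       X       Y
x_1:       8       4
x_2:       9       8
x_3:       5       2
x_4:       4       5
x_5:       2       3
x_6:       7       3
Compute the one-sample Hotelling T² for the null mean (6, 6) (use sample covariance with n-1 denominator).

Step 1 — sample mean vector:
  mean(X) = (8 + 9 + 5 + 4 + 2 + 7) / 6 = 35/6 = 5.8333
  mean(Y) = (4 + 8 + 2 + 5 + 3 + 3) / 6 = 25/6 = 4.1667
  x̄ = (5.8333, 4.1667),  deviation x̄ - mu_0 = (5.8333, 4.1667) - (6, 6) = (-0.1667, -1.8333).

Step 2 — sample covariance matrix, S[i,j] = (1/(n-1)) · Σ_k (x_{k,i} - mean_i) · (x_{k,j} - mean_j), divisor n-1 = 5:
  S[X,X] = ((2.1667)·(2.1667) + (3.1667)·(3.1667) + (-0.8333)·(-0.8333) + (-1.8333)·(-1.8333) + (-3.8333)·(-3.8333) + (1.1667)·(1.1667)) / 5 = 34.8333/5 = 6.9667
  S[X,Y] = ((2.1667)·(-0.1667) + (3.1667)·(3.8333) + (-0.8333)·(-2.1667) + (-1.8333)·(0.8333) + (-3.8333)·(-1.1667) + (1.1667)·(-1.1667)) / 5 = 15.1667/5 = 3.0333
  S[Y,Y] = ((-0.1667)·(-0.1667) + (3.8333)·(3.8333) + (-2.1667)·(-2.1667) + (0.8333)·(0.8333) + (-1.1667)·(-1.1667) + (-1.1667)·(-1.1667)) / 5 = 22.8333/5 = 4.5667
  S = [[6.9667, 3.0333],
 [3.0333, 4.5667]].

Step 3 — invert S. det(S) = 6.9667·4.5667 - (3.0333)² = 22.6133.
  S^{-1} = (1/det) · [[d, -b], [-b, a]] = [[0.2019, -0.1341],
 [-0.1341, 0.3081]].

Step 4 — quadratic form (x̄ - mu_0)^T · S^{-1} · (x̄ - mu_0):
  S^{-1} · (x̄ - mu_0) = (0.2123, -0.5425),
  (x̄ - mu_0)^T · [...] = (-0.1667)·(0.2123) + (-1.8333)·(-0.5425) = 0.9591.

Step 5 — scale by n: T² = 6 · 0.9591 = 5.7547.

T² ≈ 5.7547


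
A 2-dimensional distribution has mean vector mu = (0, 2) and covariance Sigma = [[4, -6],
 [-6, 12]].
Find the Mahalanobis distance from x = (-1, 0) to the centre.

Step 1 — centre the observation: (x - mu) = (-1, -2).

Step 2 — invert Sigma. det(Sigma) = 4·12 - (-6)² = 12.
  Sigma^{-1} = (1/det) · [[d, -b], [-b, a]] = [[1, 0.5],
 [0.5, 0.3333]].

Step 3 — form the quadratic (x - mu)^T · Sigma^{-1} · (x - mu):
  Sigma^{-1} · (x - mu) = (-2, -1.1667).
  (x - mu)^T · [Sigma^{-1} · (x - mu)] = (-1)·(-2) + (-2)·(-1.1667) = 4.3333.

Step 4 — take square root: d = √(4.3333) ≈ 2.0817.

d(x, mu) = √(4.3333) ≈ 2.0817


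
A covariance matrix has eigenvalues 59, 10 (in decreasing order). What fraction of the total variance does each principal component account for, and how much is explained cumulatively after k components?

Step 1 — total variance = trace(Sigma) = Σ λ_i = 59 + 10 = 69.

Step 2 — fraction explained by component i = λ_i / Σ λ:
  PC1: 59/69 = 0.8551
  PC2: 10/69 = 0.1449

Step 3 — cumulative fraction after k components = (λ_1 + ... + λ_k) / Σ λ:
  k = 1: 59/69 = 0.8551
  k = 2: (59 + 10)/69 = 69/69 = 1

Summary (fraction, with percent):

explained: PC1 0.8551 (85.51%), PC2 0.1449 (14.49%);  cumulative: 0.8551, 1


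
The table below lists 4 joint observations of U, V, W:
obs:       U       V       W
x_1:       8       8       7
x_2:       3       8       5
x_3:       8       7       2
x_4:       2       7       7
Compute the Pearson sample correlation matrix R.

Step 1 — column means:
  mean(U) = (8 + 3 + 8 + 2) / 4 = 21/4 = 5.25
  mean(V) = (8 + 8 + 7 + 7) / 4 = 30/4 = 7.5
  mean(W) = (7 + 5 + 2 + 7) / 4 = 21/4 = 5.25

Step 2 — sample variances and covariances s[i,j] = (1/(n-1)) · Σ_k (x_{k,i} - mean_i) · (x_{k,j} - mean_j), with n-1 = 3:
  s[U,U] = ((2.75)·(2.75) + (-2.25)·(-2.25) + (2.75)·(2.75) + (-3.25)·(-3.25)) / 3 = 30.75/3 = 10.25
  s[U,V] = ((2.75)·(0.5) + (-2.25)·(0.5) + (2.75)·(-0.5) + (-3.25)·(-0.5)) / 3 = 0.5/3 = 0.1667
  s[U,W] = ((2.75)·(1.75) + (-2.25)·(-0.25) + (2.75)·(-3.25) + (-3.25)·(1.75)) / 3 = -9.25/3 = -3.0833
  s[V,V] = ((0.5)·(0.5) + (0.5)·(0.5) + (-0.5)·(-0.5) + (-0.5)·(-0.5)) / 3 = 1/3 = 0.3333
  s[V,W] = ((0.5)·(1.75) + (0.5)·(-0.25) + (-0.5)·(-3.25) + (-0.5)·(1.75)) / 3 = 1.5/3 = 0.5
  s[W,W] = ((1.75)·(1.75) + (-0.25)·(-0.25) + (-3.25)·(-3.25) + (1.75)·(1.75)) / 3 = 16.75/3 = 5.5833
  Sample standard deviations s_i = √(s[i,i]):
  s(U) = √(10.25) = 3.2016
  s(V) = √(0.3333) = 0.5774
  s(W) = √(5.5833) = 2.3629

Step 3 — r_{ij} = s_{ij} / (s_i · s_j):
  r[U,U] = 1 (diagonal).
  r[U,V] = 0.1667 / (3.2016 · 0.5774) = 0.1667 / 1.8484 = 0.0902
  r[U,W] = -3.0833 / (3.2016 · 2.3629) = -3.0833 / 7.565 = -0.4076
  r[V,V] = 1 (diagonal).
  r[V,W] = 0.5 / (0.5774 · 2.3629) = 0.5 / 1.3642 = 0.3665
  r[W,W] = 1 (diagonal).

R is symmetric with unit diagonal. Assembling:

R = [[1, 0.0902, -0.4076],
 [0.0902, 1, 0.3665],
 [-0.4076, 0.3665, 1]]


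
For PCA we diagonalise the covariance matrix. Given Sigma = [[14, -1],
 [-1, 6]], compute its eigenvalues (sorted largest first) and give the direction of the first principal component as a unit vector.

Step 1 — characteristic polynomial of 2×2 Sigma:
  det(Sigma - λI) = λ² - trace · λ + det = 0.
  trace = 14 + 6 = 20, det = 14·6 - (-1)² = 83.
Step 2 — discriminant:
  Δ = trace² - 4·det = 400 - 332 = 68.
Step 3 — eigenvalues:
  λ = (trace ± √Δ)/2 = (20 ± 8.2462)/2,
  λ_1 = 14.1231,  λ_2 = 5.8769.

Step 4 — unit eigenvector for λ_1: solve (Sigma - λ_1 I)v = 0. First row:
  (14 - 14.1231)·v_x + (-1)·v_y = 0, i.e. (-0.1231)·v_x + (-1)·v_y = 0,
  so v ∝ (b, λ_1 - a) = (-1, 0.1231); multiply by -1 so the first entry is positive: u = (1, -0.1231).
  ||u|| = √((1)² + (-0.1231)²) = √(1.0152) ≈ 1.0075,
  v_1 = u/||u|| ≈ (0.9925, -0.1222) (||v_1|| = 1).

λ_1 = 14.1231,  λ_2 = 5.8769;  v_1 ≈ (0.9925, -0.1222)


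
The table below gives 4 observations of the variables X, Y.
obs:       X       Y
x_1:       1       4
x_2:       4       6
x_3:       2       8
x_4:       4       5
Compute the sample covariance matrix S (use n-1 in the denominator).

Step 1 — column means:
  mean(X) = (1 + 4 + 2 + 4) / 4 = 11/4 = 2.75
  mean(Y) = (4 + 6 + 8 + 5) / 4 = 23/4 = 5.75

Step 2 — sample covariance S[i,j] = (1/(n-1)) · Σ_k (x_{k,i} - mean_i) · (x_{k,j} - mean_j), with n-1 = 3.
  S[X,X] = ((-1.75)·(-1.75) + (1.25)·(1.25) + (-0.75)·(-0.75) + (1.25)·(1.25)) / 3 = 6.75/3 = 2.25
  S[X,Y] = ((-1.75)·(-1.75) + (1.25)·(0.25) + (-0.75)·(2.25) + (1.25)·(-0.75)) / 3 = 0.75/3 = 0.25
  S[Y,Y] = ((-1.75)·(-1.75) + (0.25)·(0.25) + (2.25)·(2.25) + (-0.75)·(-0.75)) / 3 = 8.75/3 = 2.9167

S is symmetric (S[j,i] = S[i,j]). Assembling:

S = [[2.25, 0.25],
 [0.25, 2.9167]]


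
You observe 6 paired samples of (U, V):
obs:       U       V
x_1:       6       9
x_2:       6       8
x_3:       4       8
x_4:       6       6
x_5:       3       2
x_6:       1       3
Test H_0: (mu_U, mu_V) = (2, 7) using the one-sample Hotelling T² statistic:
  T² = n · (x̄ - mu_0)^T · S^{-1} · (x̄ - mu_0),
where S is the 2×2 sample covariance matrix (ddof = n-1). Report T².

Step 1 — sample mean vector:
  mean(U) = (6 + 6 + 4 + 6 + 3 + 1) / 6 = 26/6 = 4.3333
  mean(V) = (9 + 8 + 8 + 6 + 2 + 3) / 6 = 36/6 = 6
  x̄ = (4.3333, 6),  deviation x̄ - mu_0 = (4.3333, 6) - (2, 7) = (2.3333, -1).

Step 2 — sample covariance matrix, S[i,j] = (1/(n-1)) · Σ_k (x_{k,i} - mean_i) · (x_{k,j} - mean_j), divisor n-1 = 5:
  S[U,U] = ((1.6667)·(1.6667) + (1.6667)·(1.6667) + (-0.3333)·(-0.3333) + (1.6667)·(1.6667) + (-1.3333)·(-1.3333) + (-3.3333)·(-3.3333)) / 5 = 21.3333/5 = 4.2667
  S[U,V] = ((1.6667)·(3) + (1.6667)·(2) + (-0.3333)·(2) + (1.6667)·(0) + (-1.3333)·(-4) + (-3.3333)·(-3)) / 5 = 23/5 = 4.6
  S[V,V] = ((3)·(3) + (2)·(2) + (2)·(2) + (0)·(0) + (-4)·(-4) + (-3)·(-3)) / 5 = 42/5 = 8.4
  S = [[4.2667, 4.6],
 [4.6, 8.4]].

Step 3 — invert S. det(S) = 4.2667·8.4 - (4.6)² = 14.68.
  S^{-1} = (1/det) · [[d, -b], [-b, a]] = [[0.5722, -0.3134],
 [-0.3134, 0.2906]].

Step 4 — quadratic form (x̄ - mu_0)^T · S^{-1} · (x̄ - mu_0):
  S^{-1} · (x̄ - mu_0) = (1.6485, -1.0218),
  (x̄ - mu_0)^T · [...] = (2.3333)·(1.6485) + (-1)·(-1.0218) = 4.8683.

Step 5 — scale by n: T² = 6 · 4.8683 = 29.2098.

T² ≈ 29.2098


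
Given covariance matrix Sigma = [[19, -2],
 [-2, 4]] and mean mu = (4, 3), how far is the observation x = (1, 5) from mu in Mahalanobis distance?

Step 1 — centre the observation: (x - mu) = (-3, 2).

Step 2 — invert Sigma. det(Sigma) = 19·4 - (-2)² = 72.
  Sigma^{-1} = (1/det) · [[d, -b], [-b, a]] = [[0.0556, 0.0278],
 [0.0278, 0.2639]].

Step 3 — form the quadratic (x - mu)^T · Sigma^{-1} · (x - mu):
  Sigma^{-1} · (x - mu) = (-0.1111, 0.4444).
  (x - mu)^T · [Sigma^{-1} · (x - mu)] = (-3)·(-0.1111) + (2)·(0.4444) = 1.2222.

Step 4 — take square root: d = √(1.2222) ≈ 1.1055.

d(x, mu) = √(1.2222) ≈ 1.1055


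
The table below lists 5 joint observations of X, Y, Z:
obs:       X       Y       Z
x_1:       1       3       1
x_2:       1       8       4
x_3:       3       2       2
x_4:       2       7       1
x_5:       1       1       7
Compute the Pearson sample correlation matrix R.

Step 1 — column means:
  mean(X) = (1 + 1 + 3 + 2 + 1) / 5 = 8/5 = 1.6
  mean(Y) = (3 + 8 + 2 + 7 + 1) / 5 = 21/5 = 4.2
  mean(Z) = (1 + 4 + 2 + 1 + 7) / 5 = 15/5 = 3

Step 2 — sample variances and covariances s[i,j] = (1/(n-1)) · Σ_k (x_{k,i} - mean_i) · (x_{k,j} - mean_j), with n-1 = 4:
  s[X,X] = ((-0.6)·(-0.6) + (-0.6)·(-0.6) + (1.4)·(1.4) + (0.4)·(0.4) + (-0.6)·(-0.6)) / 4 = 3.2/4 = 0.8
  s[X,Y] = ((-0.6)·(-1.2) + (-0.6)·(3.8) + (1.4)·(-2.2) + (0.4)·(2.8) + (-0.6)·(-3.2)) / 4 = -1.6/4 = -0.4
  s[X,Z] = ((-0.6)·(-2) + (-0.6)·(1) + (1.4)·(-1) + (0.4)·(-2) + (-0.6)·(4)) / 4 = -4/4 = -1
  s[Y,Y] = ((-1.2)·(-1.2) + (3.8)·(3.8) + (-2.2)·(-2.2) + (2.8)·(2.8) + (-3.2)·(-3.2)) / 4 = 38.8/4 = 9.7
  s[Y,Z] = ((-1.2)·(-2) + (3.8)·(1) + (-2.2)·(-1) + (2.8)·(-2) + (-3.2)·(4)) / 4 = -10/4 = -2.5
  s[Z,Z] = ((-2)·(-2) + (1)·(1) + (-1)·(-1) + (-2)·(-2) + (4)·(4)) / 4 = 26/4 = 6.5
  Sample standard deviations s_i = √(s[i,i]):
  s(X) = √(0.8) = 0.8944
  s(Y) = √(9.7) = 3.1145
  s(Z) = √(6.5) = 2.5495

Step 3 — r_{ij} = s_{ij} / (s_i · s_j):
  r[X,X] = 1 (diagonal).
  r[X,Y] = -0.4 / (0.8944 · 3.1145) = -0.4 / 2.7857 = -0.1436
  r[X,Z] = -1 / (0.8944 · 2.5495) = -1 / 2.2804 = -0.4385
  r[Y,Y] = 1 (diagonal).
  r[Y,Z] = -2.5 / (3.1145 · 2.5495) = -2.5 / 7.9404 = -0.3148
  r[Z,Z] = 1 (diagonal).

R is symmetric with unit diagonal. Assembling:

R = [[1, -0.1436, -0.4385],
 [-0.1436, 1, -0.3148],
 [-0.4385, -0.3148, 1]]


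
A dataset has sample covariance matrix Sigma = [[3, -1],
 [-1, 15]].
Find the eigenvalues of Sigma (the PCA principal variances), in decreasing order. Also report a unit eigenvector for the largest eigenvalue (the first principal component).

Step 1 — characteristic polynomial of 2×2 Sigma:
  det(Sigma - λI) = λ² - trace · λ + det = 0.
  trace = 3 + 15 = 18, det = 3·15 - (-1)² = 44.
Step 2 — discriminant:
  Δ = trace² - 4·det = 324 - 176 = 148.
Step 3 — eigenvalues:
  λ = (trace ± √Δ)/2 = (18 ± 12.1655)/2,
  λ_1 = 15.0828,  λ_2 = 2.9172.

Step 4 — unit eigenvector for λ_1: solve (Sigma - λ_1 I)v = 0. First row:
  (3 - 15.0828)·v_x + (-1)·v_y = 0, i.e. (-12.0828)·v_x + (-1)·v_y = 0,
  so v ∝ (b, λ_1 - a) = (-1, 12.0828); multiply by -1 so the first entry is positive: u = (1, -12.0828).
  ||u|| = √((1)² + (-12.0828)²) = √(146.9932) ≈ 12.1241,
  v_1 = u/||u|| ≈ (0.0825, -0.9966) (||v_1|| = 1).

λ_1 = 15.0828,  λ_2 = 2.9172;  v_1 ≈ (0.0825, -0.9966)


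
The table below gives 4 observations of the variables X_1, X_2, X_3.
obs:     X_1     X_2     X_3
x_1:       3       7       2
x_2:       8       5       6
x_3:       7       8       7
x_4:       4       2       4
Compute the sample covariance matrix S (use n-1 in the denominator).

Step 1 — column means:
  mean(X_1) = (3 + 8 + 7 + 4) / 4 = 22/4 = 5.5
  mean(X_2) = (7 + 5 + 8 + 2) / 4 = 22/4 = 5.5
  mean(X_3) = (2 + 6 + 7 + 4) / 4 = 19/4 = 4.75

Step 2 — sample covariance S[i,j] = (1/(n-1)) · Σ_k (x_{k,i} - mean_i) · (x_{k,j} - mean_j), with n-1 = 3.
  S[X_1,X_1] = ((-2.5)·(-2.5) + (2.5)·(2.5) + (1.5)·(1.5) + (-1.5)·(-1.5)) / 3 = 17/3 = 5.6667
  S[X_1,X_2] = ((-2.5)·(1.5) + (2.5)·(-0.5) + (1.5)·(2.5) + (-1.5)·(-3.5)) / 3 = 4/3 = 1.3333
  S[X_1,X_3] = ((-2.5)·(-2.75) + (2.5)·(1.25) + (1.5)·(2.25) + (-1.5)·(-0.75)) / 3 = 14.5/3 = 4.8333
  S[X_2,X_2] = ((1.5)·(1.5) + (-0.5)·(-0.5) + (2.5)·(2.5) + (-3.5)·(-3.5)) / 3 = 21/3 = 7
  S[X_2,X_3] = ((1.5)·(-2.75) + (-0.5)·(1.25) + (2.5)·(2.25) + (-3.5)·(-0.75)) / 3 = 3.5/3 = 1.1667
  S[X_3,X_3] = ((-2.75)·(-2.75) + (1.25)·(1.25) + (2.25)·(2.25) + (-0.75)·(-0.75)) / 3 = 14.75/3 = 4.9167

S is symmetric (S[j,i] = S[i,j]). Assembling:

S = [[5.6667, 1.3333, 4.8333],
 [1.3333, 7, 1.1667],
 [4.8333, 1.1667, 4.9167]]


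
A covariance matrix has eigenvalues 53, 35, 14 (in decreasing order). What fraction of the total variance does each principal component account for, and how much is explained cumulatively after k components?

Step 1 — total variance = trace(Sigma) = Σ λ_i = 53 + 35 + 14 = 102.

Step 2 — fraction explained by component i = λ_i / Σ λ:
  PC1: 53/102 = 0.5196
  PC2: 35/102 = 0.3431
  PC3: 14/102 = 0.1373

Step 3 — cumulative fraction after k components = (λ_1 + ... + λ_k) / Σ λ:
  k = 1: 53/102 = 0.5196
  k = 2: (53 + 35)/102 = 88/102 = 0.8627
  k = 3: (53 + 35 + 14)/102 = 102/102 = 1

Summary (fraction, with percent):

explained: PC1 0.5196 (51.96%), PC2 0.3431 (34.31%), PC3 0.1373 (13.73%);  cumulative: 0.5196, 0.8627, 1


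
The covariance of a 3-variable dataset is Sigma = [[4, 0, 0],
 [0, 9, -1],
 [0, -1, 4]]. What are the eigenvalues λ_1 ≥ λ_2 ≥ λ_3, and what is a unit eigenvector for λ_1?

Step 1 — characteristic polynomial p(λ) = det(λI - Sigma) = λ³ - tr·λ² + c_1·λ - det, where tr = trace, c_1 = sum of the principal 2×2 minors, det = det(Sigma):
  tr = 4 + 9 + 4 = 17,
  c_1 = (4·9 - (0)²) + (4·4 - (0)²) + (9·4 - (-1)²) = 36 + 16 + 35 = 87,
  det = 4·(9·4 - (-1)²) - (0)·((0)·4 - (-1)·(0)) + (0)·((0)·(-1) - 9·(0)) = 4·(35) - (0)·(0) + (0)·(0) = 140.
  So p(λ) = λ³ - 17λ² + 87λ - 140.
Step 2 — look for an integer root (rational root theorem: any rational root is an integer divisor of 140). Testing λ = 4:
  p(4) = 64 - 272 + 348 - 140 = 0  ✓
  Dividing out (λ - 4): p(λ) = (λ - 4)(λ² - 13λ + 35).
Step 3 — remaining eigenvalues from the quadratic λ² - 13λ + 35 = 0:
  Δ = 13² - 4·35 = 169 - 140 = 29,  λ = (13 ± √29)/2 = (13 ± 5.3852)/2 ≈ 9.1926 or 3.8074.
  Sorted: λ_1 = 9.1926,  λ_2 = 4,  λ_3 = 3.8074  (check: sum = 17 = tr ✓).

Step 4 — unit eigenvector for λ_1 ≈ 9.1926: v spans the null space of (Sigma - λ_1 I), whose rows are
  r_1 = (-5.1926, 0, 0),  r_2 = (0, -0.1926, -1),  r_3 = (0, -1, -5.1926).
  v is orthogonal to every row, so take v ∝ r_1 × r_2 = ((0)·(-1) - (0)·(-0.1926), (0)·(0) - (-5.1926)·(-1), (-5.1926)·(-0.1926) - (0)·(0)) ≈ (0, -5.1926, 1).
  Rescale (multiply by -1 so the first nonzero entry is positive): u = (0, 5.1926, -1).
  ||u|| = √((0)² + (5.1926)² + (-1)²) = √(27.9629) ≈ 5.288,  v_1 = u/||u|| ≈ (0, 0.982, -0.1891) (||v_1|| = 1).

λ_1 = 9.1926,  λ_2 = 4,  λ_3 = 3.8074;  v_1 ≈ (0, 0.982, -0.1891)


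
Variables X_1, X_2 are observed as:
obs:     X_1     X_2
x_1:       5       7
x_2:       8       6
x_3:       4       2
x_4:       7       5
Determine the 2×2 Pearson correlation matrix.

Step 1 — column means:
  mean(X_1) = (5 + 8 + 4 + 7) / 4 = 24/4 = 6
  mean(X_2) = (7 + 6 + 2 + 5) / 4 = 20/4 = 5

Step 2 — sample variances and covariances s[i,j] = (1/(n-1)) · Σ_k (x_{k,i} - mean_i) · (x_{k,j} - mean_j), with n-1 = 3:
  s[X_1,X_1] = ((-1)·(-1) + (2)·(2) + (-2)·(-2) + (1)·(1)) / 3 = 10/3 = 3.3333
  s[X_1,X_2] = ((-1)·(2) + (2)·(1) + (-2)·(-3) + (1)·(0)) / 3 = 6/3 = 2
  s[X_2,X_2] = ((2)·(2) + (1)·(1) + (-3)·(-3) + (0)·(0)) / 3 = 14/3 = 4.6667
  Sample standard deviations s_i = √(s[i,i]):
  s(X_1) = √(3.3333) = 1.8257
  s(X_2) = √(4.6667) = 2.1602

Step 3 — r_{ij} = s_{ij} / (s_i · s_j):
  r[X_1,X_1] = 1 (diagonal).
  r[X_1,X_2] = 2 / (1.8257 · 2.1602) = 2 / 3.9441 = 0.5071
  r[X_2,X_2] = 1 (diagonal).

R is symmetric with unit diagonal. Assembling:

R = [[1, 0.5071],
 [0.5071, 1]]


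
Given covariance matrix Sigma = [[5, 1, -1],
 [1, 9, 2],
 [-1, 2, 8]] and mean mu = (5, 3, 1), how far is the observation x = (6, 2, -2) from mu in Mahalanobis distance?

Step 1 — centre the observation: (x - mu) = (1, -1, -3).

Step 2 — invert Sigma (cofactor / det for 3×3, or solve directly):
  Sigma^{-1} = [[0.2132, -0.0313, 0.0345],
 [-0.0313, 0.1223, -0.0345],
 [0.0345, -0.0345, 0.1379]].

Step 3 — form the quadratic (x - mu)^T · Sigma^{-1} · (x - mu):
  Sigma^{-1} · (x - mu) = (0.1411, -0.0502, -0.3448).
  (x - mu)^T · [Sigma^{-1} · (x - mu)] = (1)·(0.1411) + (-1)·(-0.0502) + (-3)·(-0.3448) = 1.2257.

Step 4 — take square root: d = √(1.2257) ≈ 1.1071.

d(x, mu) = √(1.2257) ≈ 1.1071


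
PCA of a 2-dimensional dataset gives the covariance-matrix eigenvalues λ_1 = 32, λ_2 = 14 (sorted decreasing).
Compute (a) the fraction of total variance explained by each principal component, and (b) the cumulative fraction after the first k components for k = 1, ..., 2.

Step 1 — total variance = trace(Sigma) = Σ λ_i = 32 + 14 = 46.

Step 2 — fraction explained by component i = λ_i / Σ λ:
  PC1: 32/46 = 0.6957
  PC2: 14/46 = 0.3043

Step 3 — cumulative fraction after k components = (λ_1 + ... + λ_k) / Σ λ:
  k = 1: 32/46 = 0.6957
  k = 2: (32 + 14)/46 = 46/46 = 1

Summary (fraction, with percent):

explained: PC1 0.6957 (69.57%), PC2 0.3043 (30.43%);  cumulative: 0.6957, 1


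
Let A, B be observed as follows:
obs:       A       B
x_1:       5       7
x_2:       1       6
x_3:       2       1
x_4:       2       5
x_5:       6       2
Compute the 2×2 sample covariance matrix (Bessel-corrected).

Step 1 — column means:
  mean(A) = (5 + 1 + 2 + 2 + 6) / 5 = 16/5 = 3.2
  mean(B) = (7 + 6 + 1 + 5 + 2) / 5 = 21/5 = 4.2

Step 2 — sample covariance S[i,j] = (1/(n-1)) · Σ_k (x_{k,i} - mean_i) · (x_{k,j} - mean_j), with n-1 = 4.
  S[A,A] = ((1.8)·(1.8) + (-2.2)·(-2.2) + (-1.2)·(-1.2) + (-1.2)·(-1.2) + (2.8)·(2.8)) / 4 = 18.8/4 = 4.7
  S[A,B] = ((1.8)·(2.8) + (-2.2)·(1.8) + (-1.2)·(-3.2) + (-1.2)·(0.8) + (2.8)·(-2.2)) / 4 = -2.2/4 = -0.55
  S[B,B] = ((2.8)·(2.8) + (1.8)·(1.8) + (-3.2)·(-3.2) + (0.8)·(0.8) + (-2.2)·(-2.2)) / 4 = 26.8/4 = 6.7

S is symmetric (S[j,i] = S[i,j]). Assembling:

S = [[4.7, -0.55],
 [-0.55, 6.7]]


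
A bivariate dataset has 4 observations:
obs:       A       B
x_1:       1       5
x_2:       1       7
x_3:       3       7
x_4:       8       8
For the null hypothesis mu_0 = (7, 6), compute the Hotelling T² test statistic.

Step 1 — sample mean vector:
  mean(A) = (1 + 1 + 3 + 8) / 4 = 13/4 = 3.25
  mean(B) = (5 + 7 + 7 + 8) / 4 = 27/4 = 6.75
  x̄ = (3.25, 6.75),  deviation x̄ - mu_0 = (3.25, 6.75) - (7, 6) = (-3.75, 0.75).

Step 2 — sample covariance matrix, S[i,j] = (1/(n-1)) · Σ_k (x_{k,i} - mean_i) · (x_{k,j} - mean_j), divisor n-1 = 3:
  S[A,A] = ((-2.25)·(-2.25) + (-2.25)·(-2.25) + (-0.25)·(-0.25) + (4.75)·(4.75)) / 3 = 32.75/3 = 10.9167
  S[A,B] = ((-2.25)·(-1.75) + (-2.25)·(0.25) + (-0.25)·(0.25) + (4.75)·(1.25)) / 3 = 9.25/3 = 3.0833
  S[B,B] = ((-1.75)·(-1.75) + (0.25)·(0.25) + (0.25)·(0.25) + (1.25)·(1.25)) / 3 = 4.75/3 = 1.5833
  S = [[10.9167, 3.0833],
 [3.0833, 1.5833]].

Step 3 — invert S. det(S) = 10.9167·1.5833 - (3.0833)² = 7.7778.
  S^{-1} = (1/det) · [[d, -b], [-b, a]] = [[0.2036, -0.3964],
 [-0.3964, 1.4036]].

Step 4 — quadratic form (x̄ - mu_0)^T · S^{-1} · (x̄ - mu_0):
  S^{-1} · (x̄ - mu_0) = (-1.0607, 2.5393),
  (x̄ - mu_0)^T · [...] = (-3.75)·(-1.0607) + (0.75)·(2.5393) = 5.8821.

Step 5 — scale by n: T² = 4 · 5.8821 = 23.5286.

T² ≈ 23.5286


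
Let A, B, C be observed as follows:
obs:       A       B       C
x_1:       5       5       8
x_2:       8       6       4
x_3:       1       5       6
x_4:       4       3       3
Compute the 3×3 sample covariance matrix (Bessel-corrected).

Step 1 — column means:
  mean(A) = (5 + 8 + 1 + 4) / 4 = 18/4 = 4.5
  mean(B) = (5 + 6 + 5 + 3) / 4 = 19/4 = 4.75
  mean(C) = (8 + 4 + 6 + 3) / 4 = 21/4 = 5.25

Step 2 — sample covariance S[i,j] = (1/(n-1)) · Σ_k (x_{k,i} - mean_i) · (x_{k,j} - mean_j), with n-1 = 3.
  S[A,A] = ((0.5)·(0.5) + (3.5)·(3.5) + (-3.5)·(-3.5) + (-0.5)·(-0.5)) / 3 = 25/3 = 8.3333
  S[A,B] = ((0.5)·(0.25) + (3.5)·(1.25) + (-3.5)·(0.25) + (-0.5)·(-1.75)) / 3 = 4.5/3 = 1.5
  S[A,C] = ((0.5)·(2.75) + (3.5)·(-1.25) + (-3.5)·(0.75) + (-0.5)·(-2.25)) / 3 = -4.5/3 = -1.5
  S[B,B] = ((0.25)·(0.25) + (1.25)·(1.25) + (0.25)·(0.25) + (-1.75)·(-1.75)) / 3 = 4.75/3 = 1.5833
  S[B,C] = ((0.25)·(2.75) + (1.25)·(-1.25) + (0.25)·(0.75) + (-1.75)·(-2.25)) / 3 = 3.25/3 = 1.0833
  S[C,C] = ((2.75)·(2.75) + (-1.25)·(-1.25) + (0.75)·(0.75) + (-2.25)·(-2.25)) / 3 = 14.75/3 = 4.9167

S is symmetric (S[j,i] = S[i,j]). Assembling:

S = [[8.3333, 1.5, -1.5],
 [1.5, 1.5833, 1.0833],
 [-1.5, 1.0833, 4.9167]]


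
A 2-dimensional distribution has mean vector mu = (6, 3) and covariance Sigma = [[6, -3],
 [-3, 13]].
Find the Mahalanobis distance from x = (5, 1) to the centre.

Step 1 — centre the observation: (x - mu) = (-1, -2).

Step 2 — invert Sigma. det(Sigma) = 6·13 - (-3)² = 69.
  Sigma^{-1} = (1/det) · [[d, -b], [-b, a]] = [[0.1884, 0.0435],
 [0.0435, 0.087]].

Step 3 — form the quadratic (x - mu)^T · Sigma^{-1} · (x - mu):
  Sigma^{-1} · (x - mu) = (-0.2754, -0.2174).
  (x - mu)^T · [Sigma^{-1} · (x - mu)] = (-1)·(-0.2754) + (-2)·(-0.2174) = 0.7101.

Step 4 — take square root: d = √(0.7101) ≈ 0.8427.

d(x, mu) = √(0.7101) ≈ 0.8427


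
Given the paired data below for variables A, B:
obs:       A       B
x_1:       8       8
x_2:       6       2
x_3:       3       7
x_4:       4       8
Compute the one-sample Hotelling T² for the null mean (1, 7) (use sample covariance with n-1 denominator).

Step 1 — sample mean vector:
  mean(A) = (8 + 6 + 3 + 4) / 4 = 21/4 = 5.25
  mean(B) = (8 + 2 + 7 + 8) / 4 = 25/4 = 6.25
  x̄ = (5.25, 6.25),  deviation x̄ - mu_0 = (5.25, 6.25) - (1, 7) = (4.25, -0.75).

Step 2 — sample covariance matrix, S[i,j] = (1/(n-1)) · Σ_k (x_{k,i} - mean_i) · (x_{k,j} - mean_j), divisor n-1 = 3:
  S[A,A] = ((2.75)·(2.75) + (0.75)·(0.75) + (-2.25)·(-2.25) + (-1.25)·(-1.25)) / 3 = 14.75/3 = 4.9167
  S[A,B] = ((2.75)·(1.75) + (0.75)·(-4.25) + (-2.25)·(0.75) + (-1.25)·(1.75)) / 3 = -2.25/3 = -0.75
  S[B,B] = ((1.75)·(1.75) + (-4.25)·(-4.25) + (0.75)·(0.75) + (1.75)·(1.75)) / 3 = 24.75/3 = 8.25
  S = [[4.9167, -0.75],
 [-0.75, 8.25]].

Step 3 — invert S. det(S) = 4.9167·8.25 - (-0.75)² = 40.
  S^{-1} = (1/det) · [[d, -b], [-b, a]] = [[0.2063, 0.0188],
 [0.0188, 0.1229]].

Step 4 — quadratic form (x̄ - mu_0)^T · S^{-1} · (x̄ - mu_0):
  S^{-1} · (x̄ - mu_0) = (0.8625, -0.0125),
  (x̄ - mu_0)^T · [...] = (4.25)·(0.8625) + (-0.75)·(-0.0125) = 3.675.

Step 5 — scale by n: T² = 4 · 3.675 = 14.7.

T² ≈ 14.7


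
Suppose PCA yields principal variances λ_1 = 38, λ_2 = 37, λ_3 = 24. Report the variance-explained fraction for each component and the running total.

Step 1 — total variance = trace(Sigma) = Σ λ_i = 38 + 37 + 24 = 99.

Step 2 — fraction explained by component i = λ_i / Σ λ:
  PC1: 38/99 = 0.3838
  PC2: 37/99 = 0.3737
  PC3: 24/99 = 0.2424

Step 3 — cumulative fraction after k components = (λ_1 + ... + λ_k) / Σ λ:
  k = 1: 38/99 = 0.3838
  k = 2: (38 + 37)/99 = 75/99 = 0.7576
  k = 3: (38 + 37 + 24)/99 = 99/99 = 1

Summary (fraction, with percent):

explained: PC1 0.3838 (38.38%), PC2 0.3737 (37.37%), PC3 0.2424 (24.24%);  cumulative: 0.3838, 0.7576, 1


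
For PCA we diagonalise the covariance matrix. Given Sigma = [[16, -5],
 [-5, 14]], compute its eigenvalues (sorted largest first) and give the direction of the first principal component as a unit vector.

Step 1 — characteristic polynomial of 2×2 Sigma:
  det(Sigma - λI) = λ² - trace · λ + det = 0.
  trace = 16 + 14 = 30, det = 16·14 - (-5)² = 199.
Step 2 — discriminant:
  Δ = trace² - 4·det = 900 - 796 = 104.
Step 3 — eigenvalues:
  λ = (trace ± √Δ)/2 = (30 ± 10.198)/2,
  λ_1 = 20.099,  λ_2 = 9.901.

Step 4 — unit eigenvector for λ_1: solve (Sigma - λ_1 I)v = 0. First row:
  (16 - 20.099)·v_x + (-5)·v_y = 0, i.e. (-4.099)·v_x + (-5)·v_y = 0,
  so v ∝ (b, λ_1 - a) = (-5, 4.099); multiply by -1 so the first entry is positive: u = (5, -4.099).
  ||u|| = √((5)² + (-4.099)²) = √(41.802) ≈ 6.4654,
  v_1 = u/||u|| ≈ (0.7733, -0.634) (||v_1|| = 1).

λ_1 = 20.099,  λ_2 = 9.901;  v_1 ≈ (0.7733, -0.634)


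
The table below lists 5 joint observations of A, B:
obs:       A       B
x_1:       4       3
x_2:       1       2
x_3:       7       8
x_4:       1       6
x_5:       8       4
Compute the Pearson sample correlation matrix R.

Step 1 — column means:
  mean(A) = (4 + 1 + 7 + 1 + 8) / 5 = 21/5 = 4.2
  mean(B) = (3 + 2 + 8 + 6 + 4) / 5 = 23/5 = 4.6

Step 2 — sample variances and covariances s[i,j] = (1/(n-1)) · Σ_k (x_{k,i} - mean_i) · (x_{k,j} - mean_j), with n-1 = 4:
  s[A,A] = ((-0.2)·(-0.2) + (-3.2)·(-3.2) + (2.8)·(2.8) + (-3.2)·(-3.2) + (3.8)·(3.8)) / 4 = 42.8/4 = 10.7
  s[A,B] = ((-0.2)·(-1.6) + (-3.2)·(-2.6) + (2.8)·(3.4) + (-3.2)·(1.4) + (3.8)·(-0.6)) / 4 = 11.4/4 = 2.85
  s[B,B] = ((-1.6)·(-1.6) + (-2.6)·(-2.6) + (3.4)·(3.4) + (1.4)·(1.4) + (-0.6)·(-0.6)) / 4 = 23.2/4 = 5.8
  Sample standard deviations s_i = √(s[i,i]):
  s(A) = √(10.7) = 3.2711
  s(B) = √(5.8) = 2.4083

Step 3 — r_{ij} = s_{ij} / (s_i · s_j):
  r[A,A] = 1 (diagonal).
  r[A,B] = 2.85 / (3.2711 · 2.4083) = 2.85 / 7.8778 = 0.3618
  r[B,B] = 1 (diagonal).

R is symmetric with unit diagonal. Assembling:

R = [[1, 0.3618],
 [0.3618, 1]]


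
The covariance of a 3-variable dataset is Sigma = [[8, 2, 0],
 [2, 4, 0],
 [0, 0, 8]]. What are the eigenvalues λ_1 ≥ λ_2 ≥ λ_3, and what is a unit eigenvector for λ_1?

Step 1 — characteristic polynomial p(λ) = det(λI - Sigma) = λ³ - tr·λ² + c_1·λ - det, where tr = trace, c_1 = sum of the principal 2×2 minors, det = det(Sigma):
  tr = 8 + 4 + 8 = 20,
  c_1 = (8·4 - (2)²) + (8·8 - (0)²) + (4·8 - (0)²) = 28 + 64 + 32 = 124,
  det = 8·(4·8 - (0)²) - (2)·((2)·8 - (0)·(0)) + (0)·((2)·(0) - 4·(0)) = 8·(32) - (2)·(16) + (0)·(0) = 224.
  So p(λ) = λ³ - 20λ² + 124λ - 224.
Step 2 — look for an integer root (rational root theorem: any rational root is an integer divisor of 224). Testing λ = 8:
  p(8) = 512 - 1280 + 992 - 224 = 0  ✓
  Dividing out (λ - 8): p(λ) = (λ - 8)(λ² - 12λ + 28).
Step 3 — remaining eigenvalues from the quadratic λ² - 12λ + 28 = 0:
  Δ = 12² - 4·28 = 144 - 112 = 32,  λ = (12 ± √32)/2 = (12 ± 5.6569)/2 ≈ 8.8284 or 3.1716.
  Sorted: λ_1 = 8.8284,  λ_2 = 8,  λ_3 = 3.1716  (check: sum = 20 = tr ✓).

Step 4 — unit eigenvector for λ_1 ≈ 8.8284: v spans the null space of (Sigma - λ_1 I), whose rows are
  r_1 = (-0.8284, 2, 0),  r_2 = (2, -4.8284, 0),  r_3 = (0, 0, -0.8284).
  v is orthogonal to every row, so take v ∝ r_1 × r_3 = ((2)·(-0.8284) - (0)·(0), (0)·(0) - (-0.8284)·(-0.8284), (-0.8284)·(0) - (2)·(0)) ≈ (-1.6569, -0.6863, 0).
  Rescale (multiply by -1 so the first nonzero entry is positive): u = (1.6569, 0.6863, 0).
  ||u|| = √((1.6569)² + (0.6863)² + (0)²) = √(3.2162) ≈ 1.7934,  v_1 = u/||u|| ≈ (0.9239, 0.3827, 0) (||v_1|| = 1).

λ_1 = 8.8284,  λ_2 = 8,  λ_3 = 3.1716;  v_1 ≈ (0.9239, 0.3827, 0)


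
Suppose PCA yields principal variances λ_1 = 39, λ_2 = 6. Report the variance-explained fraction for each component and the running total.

Step 1 — total variance = trace(Sigma) = Σ λ_i = 39 + 6 = 45.

Step 2 — fraction explained by component i = λ_i / Σ λ:
  PC1: 39/45 = 0.8667
  PC2: 6/45 = 0.1333

Step 3 — cumulative fraction after k components = (λ_1 + ... + λ_k) / Σ λ:
  k = 1: 39/45 = 0.8667
  k = 2: (39 + 6)/45 = 45/45 = 1

Summary (fraction, with percent):

explained: PC1 0.8667 (86.67%), PC2 0.1333 (13.33%);  cumulative: 0.8667, 1


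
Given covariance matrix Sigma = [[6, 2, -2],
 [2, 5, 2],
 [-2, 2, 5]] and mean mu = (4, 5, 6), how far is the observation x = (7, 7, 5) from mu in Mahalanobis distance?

Step 1 — centre the observation: (x - mu) = (3, 2, -1).

Step 2 — invert Sigma (cofactor / det for 3×3, or solve directly):
  Sigma^{-1} = [[0.3, -0.2, 0.2],
 [-0.2, 0.3714, -0.2286],
 [0.2, -0.2286, 0.3714]].

Step 3 — form the quadratic (x - mu)^T · Sigma^{-1} · (x - mu):
  Sigma^{-1} · (x - mu) = (0.3, 0.3714, -0.2286).
  (x - mu)^T · [Sigma^{-1} · (x - mu)] = (3)·(0.3) + (2)·(0.3714) + (-1)·(-0.2286) = 1.8714.

Step 4 — take square root: d = √(1.8714) ≈ 1.368.

d(x, mu) = √(1.8714) ≈ 1.368


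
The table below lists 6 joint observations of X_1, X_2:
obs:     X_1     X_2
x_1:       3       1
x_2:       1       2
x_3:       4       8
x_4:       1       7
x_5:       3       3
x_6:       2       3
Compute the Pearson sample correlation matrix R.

Step 1 — column means:
  mean(X_1) = (3 + 1 + 4 + 1 + 3 + 2) / 6 = 14/6 = 2.3333
  mean(X_2) = (1 + 2 + 8 + 7 + 3 + 3) / 6 = 24/6 = 4

Step 2 — sample variances and covariances s[i,j] = (1/(n-1)) · Σ_k (x_{k,i} - mean_i) · (x_{k,j} - mean_j), with n-1 = 5:
  s[X_1,X_1] = ((0.6667)·(0.6667) + (-1.3333)·(-1.3333) + (1.6667)·(1.6667) + (-1.3333)·(-1.3333) + (0.6667)·(0.6667) + (-0.3333)·(-0.3333)) / 5 = 7.3333/5 = 1.4667
  s[X_1,X_2] = ((0.6667)·(-3) + (-1.3333)·(-2) + (1.6667)·(4) + (-1.3333)·(3) + (0.6667)·(-1) + (-0.3333)·(-1)) / 5 = 3/5 = 0.6
  s[X_2,X_2] = ((-3)·(-3) + (-2)·(-2) + (4)·(4) + (3)·(3) + (-1)·(-1) + (-1)·(-1)) / 5 = 40/5 = 8
  Sample standard deviations s_i = √(s[i,i]):
  s(X_1) = √(1.4667) = 1.2111
  s(X_2) = √(8) = 2.8284

Step 3 — r_{ij} = s_{ij} / (s_i · s_j):
  r[X_1,X_1] = 1 (diagonal).
  r[X_1,X_2] = 0.6 / (1.2111 · 2.8284) = 0.6 / 3.4254 = 0.1752
  r[X_2,X_2] = 1 (diagonal).

R is symmetric with unit diagonal. Assembling:

R = [[1, 0.1752],
 [0.1752, 1]]


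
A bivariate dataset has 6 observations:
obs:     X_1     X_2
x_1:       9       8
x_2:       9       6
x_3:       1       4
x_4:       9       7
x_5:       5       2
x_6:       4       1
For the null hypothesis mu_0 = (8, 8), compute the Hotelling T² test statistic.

Step 1 — sample mean vector:
  mean(X_1) = (9 + 9 + 1 + 9 + 5 + 4) / 6 = 37/6 = 6.1667
  mean(X_2) = (8 + 6 + 4 + 7 + 2 + 1) / 6 = 28/6 = 4.6667
  x̄ = (6.1667, 4.6667),  deviation x̄ - mu_0 = (6.1667, 4.6667) - (8, 8) = (-1.8333, -3.3333).

Step 2 — sample covariance matrix, S[i,j] = (1/(n-1)) · Σ_k (x_{k,i} - mean_i) · (x_{k,j} - mean_j), divisor n-1 = 5:
  S[X_1,X_1] = ((2.8333)·(2.8333) + (2.8333)·(2.8333) + (-5.1667)·(-5.1667) + (2.8333)·(2.8333) + (-1.1667)·(-1.1667) + (-2.1667)·(-2.1667)) / 5 = 56.8333/5 = 11.3667
  S[X_1,X_2] = ((2.8333)·(3.3333) + (2.8333)·(1.3333) + (-5.1667)·(-0.6667) + (2.8333)·(2.3333) + (-1.1667)·(-2.6667) + (-2.1667)·(-3.6667)) / 5 = 34.3333/5 = 6.8667
  S[X_2,X_2] = ((3.3333)·(3.3333) + (1.3333)·(1.3333) + (-0.6667)·(-0.6667) + (2.3333)·(2.3333) + (-2.6667)·(-2.6667) + (-3.6667)·(-3.6667)) / 5 = 39.3333/5 = 7.8667
  S = [[11.3667, 6.8667],
 [6.8667, 7.8667]].

Step 3 — invert S. det(S) = 11.3667·7.8667 - (6.8667)² = 42.2667.
  S^{-1} = (1/det) · [[d, -b], [-b, a]] = [[0.1861, -0.1625],
 [-0.1625, 0.2689]].

Step 4 — quadratic form (x̄ - mu_0)^T · S^{-1} · (x̄ - mu_0):
  S^{-1} · (x̄ - mu_0) = (0.2003, -0.5986),
  (x̄ - mu_0)^T · [...] = (-1.8333)·(0.2003) + (-3.3333)·(-0.5986) = 1.628.

Step 5 — scale by n: T² = 6 · 1.628 = 9.7681.

T² ≈ 9.7681


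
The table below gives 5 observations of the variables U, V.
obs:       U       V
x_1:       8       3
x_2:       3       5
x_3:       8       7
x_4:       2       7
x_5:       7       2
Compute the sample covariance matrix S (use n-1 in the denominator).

Step 1 — column means:
  mean(U) = (8 + 3 + 8 + 2 + 7) / 5 = 28/5 = 5.6
  mean(V) = (3 + 5 + 7 + 7 + 2) / 5 = 24/5 = 4.8

Step 2 — sample covariance S[i,j] = (1/(n-1)) · Σ_k (x_{k,i} - mean_i) · (x_{k,j} - mean_j), with n-1 = 4.
  S[U,U] = ((2.4)·(2.4) + (-2.6)·(-2.6) + (2.4)·(2.4) + (-3.6)·(-3.6) + (1.4)·(1.4)) / 4 = 33.2/4 = 8.3
  S[U,V] = ((2.4)·(-1.8) + (-2.6)·(0.2) + (2.4)·(2.2) + (-3.6)·(2.2) + (1.4)·(-2.8)) / 4 = -11.4/4 = -2.85
  S[V,V] = ((-1.8)·(-1.8) + (0.2)·(0.2) + (2.2)·(2.2) + (2.2)·(2.2) + (-2.8)·(-2.8)) / 4 = 20.8/4 = 5.2

S is symmetric (S[j,i] = S[i,j]). Assembling:

S = [[8.3, -2.85],
 [-2.85, 5.2]]


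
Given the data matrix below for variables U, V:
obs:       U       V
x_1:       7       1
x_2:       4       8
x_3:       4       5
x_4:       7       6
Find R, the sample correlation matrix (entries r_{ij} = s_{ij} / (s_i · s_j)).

Step 1 — column means:
  mean(U) = (7 + 4 + 4 + 7) / 4 = 22/4 = 5.5
  mean(V) = (1 + 8 + 5 + 6) / 4 = 20/4 = 5

Step 2 — sample variances and covariances s[i,j] = (1/(n-1)) · Σ_k (x_{k,i} - mean_i) · (x_{k,j} - mean_j), with n-1 = 3:
  s[U,U] = ((1.5)·(1.5) + (-1.5)·(-1.5) + (-1.5)·(-1.5) + (1.5)·(1.5)) / 3 = 9/3 = 3
  s[U,V] = ((1.5)·(-4) + (-1.5)·(3) + (-1.5)·(0) + (1.5)·(1)) / 3 = -9/3 = -3
  s[V,V] = ((-4)·(-4) + (3)·(3) + (0)·(0) + (1)·(1)) / 3 = 26/3 = 8.6667
  Sample standard deviations s_i = √(s[i,i]):
  s(U) = √(3) = 1.7321
  s(V) = √(8.6667) = 2.9439

Step 3 — r_{ij} = s_{ij} / (s_i · s_j):
  r[U,U] = 1 (diagonal).
  r[U,V] = -3 / (1.7321 · 2.9439) = -3 / 5.099 = -0.5883
  r[V,V] = 1 (diagonal).

R is symmetric with unit diagonal. Assembling:

R = [[1, -0.5883],
 [-0.5883, 1]]


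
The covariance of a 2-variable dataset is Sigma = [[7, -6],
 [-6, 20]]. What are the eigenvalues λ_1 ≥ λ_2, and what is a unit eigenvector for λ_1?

Step 1 — characteristic polynomial of 2×2 Sigma:
  det(Sigma - λI) = λ² - trace · λ + det = 0.
  trace = 7 + 20 = 27, det = 7·20 - (-6)² = 104.
Step 2 — discriminant:
  Δ = trace² - 4·det = 729 - 416 = 313.
Step 3 — eigenvalues:
  λ = (trace ± √Δ)/2 = (27 ± 17.6918)/2,
  λ_1 = 22.3459,  λ_2 = 4.6541.

Step 4 — unit eigenvector for λ_1: solve (Sigma - λ_1 I)v = 0. First row:
  (7 - 22.3459)·v_x + (-6)·v_y = 0, i.e. (-15.3459)·v_x + (-6)·v_y = 0,
  so v ∝ (b, λ_1 - a) = (-6, 15.3459); multiply by -1 so the first entry is positive: u = (6, -15.3459).
  ||u|| = √((6)² + (-15.3459)²) = √(271.4967) ≈ 16.4772,
  v_1 = u/||u|| ≈ (0.3641, -0.9313) (||v_1|| = 1).

λ_1 = 22.3459,  λ_2 = 4.6541;  v_1 ≈ (0.3641, -0.9313)
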